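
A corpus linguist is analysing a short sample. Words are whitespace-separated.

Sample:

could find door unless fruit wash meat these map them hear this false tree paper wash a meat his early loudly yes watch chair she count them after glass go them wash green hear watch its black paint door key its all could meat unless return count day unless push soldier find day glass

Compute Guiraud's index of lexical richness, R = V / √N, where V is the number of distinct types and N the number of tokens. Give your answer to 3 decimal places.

5.035

N = 54, V = 37.
√N = 7.348469
R = 37 / 7.348469 = 5.035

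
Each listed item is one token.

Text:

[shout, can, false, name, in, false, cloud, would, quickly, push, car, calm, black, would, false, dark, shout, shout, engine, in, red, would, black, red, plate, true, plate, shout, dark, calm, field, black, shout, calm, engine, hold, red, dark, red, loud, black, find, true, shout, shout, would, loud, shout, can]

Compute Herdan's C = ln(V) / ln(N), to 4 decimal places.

N = 49, V = 21.
ln(V) = 3.044522, ln(N) = 3.891820
C = 3.044522 / 3.891820 = 0.7823

0.7823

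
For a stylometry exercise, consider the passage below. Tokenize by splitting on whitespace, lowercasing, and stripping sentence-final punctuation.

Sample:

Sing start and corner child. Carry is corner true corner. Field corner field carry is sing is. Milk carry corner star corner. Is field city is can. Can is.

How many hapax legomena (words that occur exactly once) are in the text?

7

Frequencies: corner:6, is:6, carry:3, field:3, sing:2, can:2, start:1, and:1, child:1, true:1, milk:1, star:1, city:1
Hapax (freq=1): and, child, city, milk, star, start, true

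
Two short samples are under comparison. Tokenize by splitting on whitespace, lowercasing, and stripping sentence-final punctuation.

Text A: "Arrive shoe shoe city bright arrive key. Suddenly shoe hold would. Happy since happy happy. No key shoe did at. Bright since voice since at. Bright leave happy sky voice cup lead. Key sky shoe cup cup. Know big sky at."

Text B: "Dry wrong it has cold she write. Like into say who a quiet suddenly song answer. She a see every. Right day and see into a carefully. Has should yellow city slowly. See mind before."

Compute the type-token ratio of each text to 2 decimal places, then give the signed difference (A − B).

-0.31

TTR(A) = 20/41 = 0.49
TTR(B) = 28/35 = 0.80
Difference = 0.49 − 0.80 = -0.31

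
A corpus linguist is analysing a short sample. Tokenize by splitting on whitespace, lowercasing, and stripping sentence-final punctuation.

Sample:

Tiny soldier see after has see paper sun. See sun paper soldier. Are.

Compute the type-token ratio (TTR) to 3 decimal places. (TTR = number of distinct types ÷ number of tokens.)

0.615

N = 13 tokens, V = 8 types.
TTR = V / N = 8 / 13 = 0.615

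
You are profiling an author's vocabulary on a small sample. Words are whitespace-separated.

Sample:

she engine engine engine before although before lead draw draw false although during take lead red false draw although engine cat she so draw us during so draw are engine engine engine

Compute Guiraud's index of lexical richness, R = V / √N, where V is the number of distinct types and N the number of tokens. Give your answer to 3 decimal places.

2.475

N = 32, V = 14.
√N = 5.656854
R = 14 / 5.656854 = 2.475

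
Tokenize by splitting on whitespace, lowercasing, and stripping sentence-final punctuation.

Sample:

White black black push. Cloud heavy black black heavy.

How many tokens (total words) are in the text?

Tokens: white, black, black, push, cloud, heavy, black, black, heavy
N = 9

9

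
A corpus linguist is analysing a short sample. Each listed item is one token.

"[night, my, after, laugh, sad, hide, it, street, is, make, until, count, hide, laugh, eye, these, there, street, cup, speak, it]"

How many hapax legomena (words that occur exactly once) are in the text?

13

Frequencies: laugh:2, hide:2, it:2, street:2, night:1, my:1, after:1, sad:1, is:1, make:1, until:1, count:1, eye:1, these:1, there:1, cup:1, speak:1
Hapax (freq=1): after, count, cup, eye, is, make, my, night, sad, speak, there, these, until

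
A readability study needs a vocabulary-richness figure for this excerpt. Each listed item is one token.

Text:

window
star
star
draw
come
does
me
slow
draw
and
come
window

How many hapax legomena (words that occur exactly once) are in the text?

Frequencies: window:2, star:2, draw:2, come:2, does:1, me:1, slow:1, and:1
Hapax (freq=1): and, does, me, slow

4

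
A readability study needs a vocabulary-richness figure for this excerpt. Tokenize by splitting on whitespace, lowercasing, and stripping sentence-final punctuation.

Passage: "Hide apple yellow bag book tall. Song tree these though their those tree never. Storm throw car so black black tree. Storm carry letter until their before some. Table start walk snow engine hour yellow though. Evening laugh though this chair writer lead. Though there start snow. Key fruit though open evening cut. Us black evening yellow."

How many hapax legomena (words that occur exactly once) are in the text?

Frequencies: though:5, yellow:3, tree:3, black:3, evening:3, their:2, storm:2, start:2, snow:2, hide:1, apple:1, bag:1, book:1, tall:1, song:1, these:1, those:1, never:1, throw:1, car:1, … (21 more, each freq 1)
Hapax (freq=1): apple, bag, before, book, car, carry, chair, cut, engine, fruit, hide, hour, key, laugh, lead, letter, never, open, so, some, song, table, tall, there, these, this, those, throw, until, us, walk, writer

32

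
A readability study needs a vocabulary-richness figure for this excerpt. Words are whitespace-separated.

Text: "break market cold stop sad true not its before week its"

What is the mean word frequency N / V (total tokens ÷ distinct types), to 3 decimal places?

1.100

N = 11 tokens, V = 10 types.
Mean frequency = N / V = 11 / 10 = 1.100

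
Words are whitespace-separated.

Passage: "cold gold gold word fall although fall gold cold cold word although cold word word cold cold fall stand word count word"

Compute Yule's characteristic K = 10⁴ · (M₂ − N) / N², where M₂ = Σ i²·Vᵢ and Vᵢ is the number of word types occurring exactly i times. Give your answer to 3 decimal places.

Frequencies: cold:6, word:6, gold:3, fall:3, although:2, stand:1, count:1
N = 22. Frequency spectrum: V_1=2, V_2=1, V_3=2, V_6=2
M₂ = 1²·2 + 2²·1 + 3²·2 + 6²·2 = 96
K = 10000 × (96 − 22) / 22² = 1528.926

1528.926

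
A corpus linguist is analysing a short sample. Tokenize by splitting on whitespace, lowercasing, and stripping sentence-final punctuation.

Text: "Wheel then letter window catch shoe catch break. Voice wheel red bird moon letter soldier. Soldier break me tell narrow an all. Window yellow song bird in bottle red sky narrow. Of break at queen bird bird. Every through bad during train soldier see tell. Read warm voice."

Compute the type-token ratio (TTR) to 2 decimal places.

N = 48 tokens, V = 33 types.
TTR = V / N = 33 / 48 = 0.69

0.69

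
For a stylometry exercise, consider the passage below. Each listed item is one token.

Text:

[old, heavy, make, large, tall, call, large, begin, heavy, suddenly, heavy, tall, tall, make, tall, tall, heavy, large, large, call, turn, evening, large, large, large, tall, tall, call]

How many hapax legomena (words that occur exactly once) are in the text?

Frequencies: large:7, tall:7, heavy:4, call:3, make:2, old:1, begin:1, suddenly:1, turn:1, evening:1
Hapax (freq=1): begin, evening, old, suddenly, turn

5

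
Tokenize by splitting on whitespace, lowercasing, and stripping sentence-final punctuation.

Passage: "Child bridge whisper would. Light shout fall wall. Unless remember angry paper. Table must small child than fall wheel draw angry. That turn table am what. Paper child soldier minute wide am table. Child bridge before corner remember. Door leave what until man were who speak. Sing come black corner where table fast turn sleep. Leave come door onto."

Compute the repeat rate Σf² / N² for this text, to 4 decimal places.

Frequencies: child:4, table:4, bridge:2, fall:2, remember:2, angry:2, paper:2, turn:2, am:2, what:2, corner:2, door:2, leave:2, come:2, whisper:1, would:1, light:1, shout:1, wall:1, unless:1, … (21 more, each freq 1)
Σf² = 107; N² = 3481
Repeat rate = 107 / 3481 = 0.0307

0.0307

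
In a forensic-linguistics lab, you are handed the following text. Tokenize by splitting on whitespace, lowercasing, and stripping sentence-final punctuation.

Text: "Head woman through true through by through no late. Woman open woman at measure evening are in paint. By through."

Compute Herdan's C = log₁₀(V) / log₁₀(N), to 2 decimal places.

0.88

N = 20, V = 14.
log₁₀(V) = 1.146128, log₁₀(N) = 1.301030
C = 1.146128 / 1.301030 = 0.88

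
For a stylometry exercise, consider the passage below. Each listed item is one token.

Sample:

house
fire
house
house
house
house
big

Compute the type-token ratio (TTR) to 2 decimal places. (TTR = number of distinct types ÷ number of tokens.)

N = 7 tokens, V = 3 types.
TTR = V / N = 3 / 7 = 0.43

0.43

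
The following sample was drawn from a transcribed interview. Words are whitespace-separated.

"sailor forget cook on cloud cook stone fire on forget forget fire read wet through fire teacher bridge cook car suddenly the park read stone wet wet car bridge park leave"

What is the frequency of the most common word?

3

Frequencies: forget:3, cook:3, fire:3, wet:3, on:2, stone:2, read:2, bridge:2, car:2, park:2, sailor:1, cloud:1, through:1, teacher:1, suddenly:1, the:1, leave:1
Most common: 'forget' with frequency 3.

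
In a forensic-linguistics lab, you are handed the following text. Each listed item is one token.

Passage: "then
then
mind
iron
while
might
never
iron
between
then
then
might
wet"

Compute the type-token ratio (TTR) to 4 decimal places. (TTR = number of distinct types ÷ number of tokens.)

0.6154

N = 13 tokens, V = 8 types.
TTR = V / N = 8 / 13 = 0.6154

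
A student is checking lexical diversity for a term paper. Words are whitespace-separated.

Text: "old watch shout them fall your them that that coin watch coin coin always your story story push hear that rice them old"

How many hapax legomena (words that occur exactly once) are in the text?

Frequencies: them:3, that:3, coin:3, old:2, watch:2, your:2, story:2, shout:1, fall:1, always:1, push:1, hear:1, rice:1
Hapax (freq=1): always, fall, hear, push, rice, shout

6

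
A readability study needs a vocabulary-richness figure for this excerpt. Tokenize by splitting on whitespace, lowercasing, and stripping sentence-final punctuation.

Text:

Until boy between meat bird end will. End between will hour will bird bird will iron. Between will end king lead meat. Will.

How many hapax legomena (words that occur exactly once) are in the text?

Frequencies: will:6, between:3, bird:3, end:3, meat:2, until:1, boy:1, hour:1, iron:1, king:1, lead:1
Hapax (freq=1): boy, hour, iron, king, lead, until

6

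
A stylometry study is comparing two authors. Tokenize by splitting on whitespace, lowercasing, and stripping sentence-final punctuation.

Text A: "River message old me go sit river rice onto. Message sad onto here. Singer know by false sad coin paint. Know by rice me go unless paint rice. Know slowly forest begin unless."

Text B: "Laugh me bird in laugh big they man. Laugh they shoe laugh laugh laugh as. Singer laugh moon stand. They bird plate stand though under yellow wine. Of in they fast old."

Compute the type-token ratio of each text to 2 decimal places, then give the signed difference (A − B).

-0.02

TTR(A) = 20/33 = 0.61
TTR(B) = 20/32 = 0.63
Difference = 0.61 − 0.63 = -0.02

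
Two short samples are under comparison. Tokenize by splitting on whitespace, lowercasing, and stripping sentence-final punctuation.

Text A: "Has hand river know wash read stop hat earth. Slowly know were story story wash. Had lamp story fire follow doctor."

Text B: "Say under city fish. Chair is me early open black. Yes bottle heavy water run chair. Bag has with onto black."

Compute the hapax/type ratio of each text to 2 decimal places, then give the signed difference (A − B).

-0.07

A: hapax=14, V=17, ratio=0.82
B: hapax=17, V=19, ratio=0.89
Difference = 0.82 − 0.89 = -0.07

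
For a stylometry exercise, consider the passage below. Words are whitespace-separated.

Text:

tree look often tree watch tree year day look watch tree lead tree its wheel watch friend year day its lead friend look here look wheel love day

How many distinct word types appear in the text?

Distinct types: {day, friend, here, its, lead, look, love, often, tree, watch, wheel, year}
V = 12

12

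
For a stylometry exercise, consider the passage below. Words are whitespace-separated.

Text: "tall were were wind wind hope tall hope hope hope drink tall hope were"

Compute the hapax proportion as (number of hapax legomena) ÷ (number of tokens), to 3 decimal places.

Frequencies: hope:5, tall:3, were:3, wind:2, drink:1
Hapax count = 1; token count = 14.
Ratio = 1 / 14 = 0.071

0.071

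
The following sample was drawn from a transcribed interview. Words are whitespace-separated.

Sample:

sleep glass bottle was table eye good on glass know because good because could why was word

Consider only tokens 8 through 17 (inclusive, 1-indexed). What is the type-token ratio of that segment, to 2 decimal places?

Segment tokens 8–17: on, glass, know, because, good, because, could, why, was, word
Segment N = 10, segment V = 9.
TTR = 9 / 10 = 0.90

0.90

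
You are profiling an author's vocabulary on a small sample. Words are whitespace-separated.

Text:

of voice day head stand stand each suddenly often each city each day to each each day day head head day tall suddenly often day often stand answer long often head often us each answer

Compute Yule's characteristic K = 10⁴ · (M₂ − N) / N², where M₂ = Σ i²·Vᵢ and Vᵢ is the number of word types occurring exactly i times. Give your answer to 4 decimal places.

832.6531

Frequencies: day:6, each:6, often:5, head:4, stand:3, suddenly:2, answer:2, of:1, voice:1, city:1, to:1, tall:1, long:1, us:1
N = 35. Frequency spectrum: V_1=7, V_2=2, V_3=1, V_4=1, V_5=1, V_6=2
M₂ = 1²·7 + 2²·2 + 3²·1 + 4²·1 + 5²·1 + 6²·2 = 137
K = 10000 × (137 − 35) / 35² = 832.6531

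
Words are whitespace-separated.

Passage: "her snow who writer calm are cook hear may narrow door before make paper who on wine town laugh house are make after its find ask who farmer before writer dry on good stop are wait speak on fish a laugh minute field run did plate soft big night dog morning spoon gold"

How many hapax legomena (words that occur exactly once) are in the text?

Frequencies: who:3, are:3, on:3, writer:2, before:2, make:2, laugh:2, her:1, snow:1, calm:1, cook:1, hear:1, may:1, narrow:1, door:1, paper:1, wine:1, town:1, house:1, after:1, … (23 more, each freq 1)
Hapax (freq=1): a, after, ask, big, calm, cook, did, dog, door, dry, farmer, field, find, fish, gold, good, hear, her, house, its, may, minute, morning, narrow, night, paper, plate, run, snow, soft, speak, spoon, stop, town, wait, wine

36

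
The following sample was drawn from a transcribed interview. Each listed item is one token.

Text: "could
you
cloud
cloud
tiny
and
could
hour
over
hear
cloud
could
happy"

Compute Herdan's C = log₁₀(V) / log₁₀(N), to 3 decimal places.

N = 13, V = 9.
log₁₀(V) = 0.954243, log₁₀(N) = 1.113943
C = 0.954243 / 1.113943 = 0.857

0.857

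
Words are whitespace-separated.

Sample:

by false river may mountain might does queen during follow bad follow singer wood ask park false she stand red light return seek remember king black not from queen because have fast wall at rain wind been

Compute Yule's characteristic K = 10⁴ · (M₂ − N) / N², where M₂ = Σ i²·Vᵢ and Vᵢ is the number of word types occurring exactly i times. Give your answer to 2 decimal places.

43.83

Frequencies: false:2, queen:2, follow:2, by:1, river:1, may:1, mountain:1, might:1, does:1, during:1, bad:1, singer:1, wood:1, ask:1, park:1, she:1, stand:1, red:1, light:1, return:1, … (14 more, each freq 1)
N = 37. Frequency spectrum: V_1=31, V_2=3
M₂ = 1²·31 + 2²·3 = 43
K = 10000 × (43 − 37) / 37² = 43.83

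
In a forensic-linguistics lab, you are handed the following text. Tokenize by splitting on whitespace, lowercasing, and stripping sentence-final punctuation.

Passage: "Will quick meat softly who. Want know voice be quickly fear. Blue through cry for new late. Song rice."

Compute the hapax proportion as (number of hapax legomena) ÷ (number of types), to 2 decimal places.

Frequencies: will:1, quick:1, meat:1, softly:1, who:1, want:1, know:1, voice:1, be:1, quickly:1, fear:1, blue:1, through:1, cry:1, for:1, new:1, late:1, song:1, rice:1
Hapax count = 19; type count = 19.
Ratio = 19 / 19 = 1.00

1.00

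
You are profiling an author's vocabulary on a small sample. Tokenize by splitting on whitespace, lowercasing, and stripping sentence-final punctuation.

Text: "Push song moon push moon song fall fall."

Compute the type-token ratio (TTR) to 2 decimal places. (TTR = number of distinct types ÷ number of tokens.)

0.50

N = 8 tokens, V = 4 types.
TTR = V / N = 4 / 8 = 0.50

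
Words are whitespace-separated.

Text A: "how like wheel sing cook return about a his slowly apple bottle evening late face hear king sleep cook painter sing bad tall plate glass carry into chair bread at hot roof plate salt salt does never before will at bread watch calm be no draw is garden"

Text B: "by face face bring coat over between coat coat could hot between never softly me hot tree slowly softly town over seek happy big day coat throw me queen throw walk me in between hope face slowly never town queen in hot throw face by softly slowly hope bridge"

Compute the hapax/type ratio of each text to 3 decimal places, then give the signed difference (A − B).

0.482

A: hapax=36, V=42, ratio=0.857
B: hapax=9, V=24, ratio=0.375
Difference = 0.857 − 0.375 = 0.482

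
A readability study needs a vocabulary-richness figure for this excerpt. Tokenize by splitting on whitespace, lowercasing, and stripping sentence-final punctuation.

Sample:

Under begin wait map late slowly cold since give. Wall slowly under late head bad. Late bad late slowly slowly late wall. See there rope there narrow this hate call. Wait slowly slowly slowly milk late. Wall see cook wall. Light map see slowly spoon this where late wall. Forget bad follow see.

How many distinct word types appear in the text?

Distinct types: {bad, begin, call, cold, cook, follow, forget, give, hate, head, late, light, map, milk, narrow, rope, see, since, slowly, spoon, there, this, under, wait, wall, where}
V = 26

26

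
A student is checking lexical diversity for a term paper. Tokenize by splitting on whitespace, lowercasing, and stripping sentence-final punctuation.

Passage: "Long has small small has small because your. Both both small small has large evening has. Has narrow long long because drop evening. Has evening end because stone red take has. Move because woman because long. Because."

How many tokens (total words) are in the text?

37

Tokens: long, has, small, small, has, small, because, your, both, both, small, small, has, large, evening, has, has, narrow, long, long, because, drop, evening, has, evening, end, because, stone, red, take, has, move, because, woman, because, long, because
N = 37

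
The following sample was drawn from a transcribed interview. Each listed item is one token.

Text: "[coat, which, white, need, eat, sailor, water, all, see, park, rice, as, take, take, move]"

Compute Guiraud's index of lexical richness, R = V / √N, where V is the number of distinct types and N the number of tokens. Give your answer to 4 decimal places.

3.6148

N = 15, V = 14.
√N = 3.872983
R = 14 / 3.872983 = 3.6148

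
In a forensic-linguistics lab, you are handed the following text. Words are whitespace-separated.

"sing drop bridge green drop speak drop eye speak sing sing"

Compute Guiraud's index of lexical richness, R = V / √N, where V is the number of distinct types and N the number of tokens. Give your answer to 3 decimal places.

1.809

N = 11, V = 6.
√N = 3.316625
R = 6 / 3.316625 = 1.809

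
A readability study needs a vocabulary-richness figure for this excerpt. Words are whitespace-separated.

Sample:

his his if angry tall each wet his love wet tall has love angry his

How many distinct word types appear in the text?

Distinct types: {angry, each, has, his, if, love, tall, wet}
V = 8

8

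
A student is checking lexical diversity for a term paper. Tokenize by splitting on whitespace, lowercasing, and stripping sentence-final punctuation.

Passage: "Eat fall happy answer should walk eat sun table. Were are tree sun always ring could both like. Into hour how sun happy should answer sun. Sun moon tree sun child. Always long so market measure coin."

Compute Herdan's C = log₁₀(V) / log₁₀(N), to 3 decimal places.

0.902

N = 37, V = 26.
log₁₀(V) = 1.414973, log₁₀(N) = 1.568202
C = 1.414973 / 1.568202 = 0.902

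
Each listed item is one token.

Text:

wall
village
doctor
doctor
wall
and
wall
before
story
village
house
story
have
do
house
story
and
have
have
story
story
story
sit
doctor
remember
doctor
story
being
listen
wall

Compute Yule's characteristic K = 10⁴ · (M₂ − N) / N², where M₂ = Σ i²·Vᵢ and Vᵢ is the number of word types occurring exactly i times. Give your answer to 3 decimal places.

866.667

Frequencies: story:7, wall:4, doctor:4, have:3, village:2, and:2, house:2, before:1, do:1, sit:1, remember:1, being:1, listen:1
N = 30. Frequency spectrum: V_1=6, V_2=3, V_3=1, V_4=2, V_7=1
M₂ = 1²·6 + 2²·3 + 3²·1 + 4²·2 + 7²·1 = 108
K = 10000 × (108 − 30) / 30² = 866.667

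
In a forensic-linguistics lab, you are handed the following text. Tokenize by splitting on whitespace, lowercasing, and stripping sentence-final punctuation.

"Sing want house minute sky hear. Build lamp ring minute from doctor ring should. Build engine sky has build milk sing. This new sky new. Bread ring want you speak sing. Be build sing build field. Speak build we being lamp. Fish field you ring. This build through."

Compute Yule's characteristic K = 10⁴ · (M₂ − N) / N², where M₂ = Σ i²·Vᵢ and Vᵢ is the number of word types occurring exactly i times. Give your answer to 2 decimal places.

381.94

Frequencies: build:7, sing:4, ring:4, sky:3, want:2, minute:2, lamp:2, this:2, new:2, you:2, speak:2, field:2, house:1, hear:1, from:1, doctor:1, should:1, engine:1, has:1, milk:1, … (6 more, each freq 1)
N = 48. Frequency spectrum: V_1=14, V_2=8, V_3=1, V_4=2, V_7=1
M₂ = 1²·14 + 2²·8 + 3²·1 + 4²·2 + 7²·1 = 136
K = 10000 × (136 − 48) / 48² = 381.94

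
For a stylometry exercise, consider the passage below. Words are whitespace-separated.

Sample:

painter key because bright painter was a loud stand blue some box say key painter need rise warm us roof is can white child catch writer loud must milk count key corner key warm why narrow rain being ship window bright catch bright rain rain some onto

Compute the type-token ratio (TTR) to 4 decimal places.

0.7234

N = 47 tokens, V = 34 types.
TTR = V / N = 34 / 47 = 0.7234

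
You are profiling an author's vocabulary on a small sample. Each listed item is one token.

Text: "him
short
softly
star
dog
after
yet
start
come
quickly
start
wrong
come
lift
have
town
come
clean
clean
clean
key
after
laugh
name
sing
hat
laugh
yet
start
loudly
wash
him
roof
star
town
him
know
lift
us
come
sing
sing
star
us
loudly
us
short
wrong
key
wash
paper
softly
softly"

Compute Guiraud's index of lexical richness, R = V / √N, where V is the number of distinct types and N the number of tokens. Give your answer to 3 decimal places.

3.571

N = 53, V = 26.
√N = 7.280110
R = 26 / 7.280110 = 3.571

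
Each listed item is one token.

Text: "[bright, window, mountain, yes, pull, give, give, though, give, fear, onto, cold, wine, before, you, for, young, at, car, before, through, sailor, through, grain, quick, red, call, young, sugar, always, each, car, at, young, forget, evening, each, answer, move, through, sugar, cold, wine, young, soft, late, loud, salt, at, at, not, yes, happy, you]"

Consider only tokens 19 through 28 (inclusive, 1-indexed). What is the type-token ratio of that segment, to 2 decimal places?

Segment tokens 19–28: car, before, through, sailor, through, grain, quick, red, call, young
Segment N = 10, segment V = 9.
TTR = 9 / 10 = 0.90

0.90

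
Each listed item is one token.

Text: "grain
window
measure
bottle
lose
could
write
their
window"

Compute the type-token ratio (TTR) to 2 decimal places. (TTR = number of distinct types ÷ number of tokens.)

0.89

N = 9 tokens, V = 8 types.
TTR = V / N = 8 / 9 = 0.89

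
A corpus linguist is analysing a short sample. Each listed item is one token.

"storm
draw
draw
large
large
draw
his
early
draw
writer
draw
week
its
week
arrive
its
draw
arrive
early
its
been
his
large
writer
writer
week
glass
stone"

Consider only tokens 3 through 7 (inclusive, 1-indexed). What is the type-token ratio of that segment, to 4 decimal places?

Segment tokens 3–7: draw, large, large, draw, his
Segment N = 5, segment V = 3.
TTR = 3 / 5 = 0.6000

0.6000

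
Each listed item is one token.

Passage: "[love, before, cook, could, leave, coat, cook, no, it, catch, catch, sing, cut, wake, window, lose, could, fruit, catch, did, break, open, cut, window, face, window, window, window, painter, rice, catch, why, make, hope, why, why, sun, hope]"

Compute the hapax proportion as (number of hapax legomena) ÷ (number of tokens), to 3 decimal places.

Frequencies: window:5, catch:4, why:3, cook:2, could:2, cut:2, hope:2, love:1, before:1, leave:1, coat:1, no:1, it:1, sing:1, wake:1, lose:1, fruit:1, did:1, break:1, open:1, … (5 more, each freq 1)
Hapax count = 18; token count = 38.
Ratio = 18 / 38 = 0.474

0.474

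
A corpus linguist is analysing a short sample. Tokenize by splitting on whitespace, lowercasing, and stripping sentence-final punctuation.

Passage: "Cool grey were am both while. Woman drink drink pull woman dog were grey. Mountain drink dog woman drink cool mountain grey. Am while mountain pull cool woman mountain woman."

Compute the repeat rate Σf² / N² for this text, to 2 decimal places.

Frequencies: woman:5, drink:4, mountain:4, cool:3, grey:3, were:2, am:2, while:2, pull:2, dog:2, both:1
Σf² = 96; N² = 900
Repeat rate = 96 / 900 = 0.11

0.11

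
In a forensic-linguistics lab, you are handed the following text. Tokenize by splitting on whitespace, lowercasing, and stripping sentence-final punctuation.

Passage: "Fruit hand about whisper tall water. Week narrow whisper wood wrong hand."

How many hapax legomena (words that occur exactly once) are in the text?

Frequencies: hand:2, whisper:2, fruit:1, about:1, tall:1, water:1, week:1, narrow:1, wood:1, wrong:1
Hapax (freq=1): about, fruit, narrow, tall, water, week, wood, wrong

8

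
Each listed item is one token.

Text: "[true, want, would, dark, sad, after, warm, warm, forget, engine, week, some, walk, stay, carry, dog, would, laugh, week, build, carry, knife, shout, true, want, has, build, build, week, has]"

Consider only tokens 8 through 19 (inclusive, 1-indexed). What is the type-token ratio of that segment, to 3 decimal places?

Segment tokens 8–19: warm, forget, engine, week, some, walk, stay, carry, dog, would, laugh, week
Segment N = 12, segment V = 11.
TTR = 11 / 12 = 0.917

0.917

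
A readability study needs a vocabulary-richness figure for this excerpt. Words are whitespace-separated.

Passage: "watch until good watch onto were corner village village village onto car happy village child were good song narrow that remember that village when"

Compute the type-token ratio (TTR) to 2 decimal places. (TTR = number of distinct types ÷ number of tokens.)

N = 24 tokens, V = 15 types.
TTR = V / N = 15 / 24 = 0.63

0.63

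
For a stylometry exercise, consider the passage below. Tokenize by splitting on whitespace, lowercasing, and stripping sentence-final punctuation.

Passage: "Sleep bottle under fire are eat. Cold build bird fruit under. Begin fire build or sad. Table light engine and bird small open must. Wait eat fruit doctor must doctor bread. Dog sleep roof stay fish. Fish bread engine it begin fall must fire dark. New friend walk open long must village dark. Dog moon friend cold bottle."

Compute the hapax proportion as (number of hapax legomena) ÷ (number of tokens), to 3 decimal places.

0.293

Frequencies: must:4, fire:3, sleep:2, bottle:2, under:2, eat:2, cold:2, build:2, bird:2, fruit:2, begin:2, engine:2, open:2, doctor:2, bread:2, dog:2, fish:2, dark:2, friend:2, are:1, … (16 more, each freq 1)
Hapax count = 17; token count = 58.
Ratio = 17 / 58 = 0.293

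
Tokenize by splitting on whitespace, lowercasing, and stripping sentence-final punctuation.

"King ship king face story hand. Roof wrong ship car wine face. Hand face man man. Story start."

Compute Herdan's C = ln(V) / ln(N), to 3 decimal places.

N = 18, V = 11.
ln(V) = 2.397895, ln(N) = 2.890372
C = 2.397895 / 2.890372 = 0.830

0.830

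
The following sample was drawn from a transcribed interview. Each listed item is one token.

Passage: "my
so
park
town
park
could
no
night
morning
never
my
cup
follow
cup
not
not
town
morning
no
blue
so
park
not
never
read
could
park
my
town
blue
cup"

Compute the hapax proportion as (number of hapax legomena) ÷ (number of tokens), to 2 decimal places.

Frequencies: park:4, my:3, town:3, cup:3, not:3, so:2, could:2, no:2, morning:2, never:2, blue:2, night:1, follow:1, read:1
Hapax count = 3; token count = 31.
Ratio = 3 / 31 = 0.10

0.10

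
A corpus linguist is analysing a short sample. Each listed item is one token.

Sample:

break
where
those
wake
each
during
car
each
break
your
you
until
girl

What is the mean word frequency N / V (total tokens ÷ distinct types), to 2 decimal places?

1.18

N = 13 tokens, V = 11 types.
Mean frequency = N / V = 13 / 11 = 1.18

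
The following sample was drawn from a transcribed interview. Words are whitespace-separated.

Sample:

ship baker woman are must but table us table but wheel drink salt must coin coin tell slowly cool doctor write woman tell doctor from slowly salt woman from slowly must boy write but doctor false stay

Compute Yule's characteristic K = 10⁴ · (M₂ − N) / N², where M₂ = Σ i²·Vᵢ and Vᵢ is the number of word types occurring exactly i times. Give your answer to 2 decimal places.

Frequencies: woman:3, must:3, but:3, slowly:3, doctor:3, table:2, salt:2, coin:2, tell:2, write:2, from:2, ship:1, baker:1, are:1, us:1, wheel:1, drink:1, cool:1, boy:1, false:1, … (1 more, each freq 1)
N = 37. Frequency spectrum: V_1=10, V_2=6, V_3=5
M₂ = 1²·10 + 2²·6 + 3²·5 = 79
K = 10000 × (79 − 37) / 37² = 306.79

306.79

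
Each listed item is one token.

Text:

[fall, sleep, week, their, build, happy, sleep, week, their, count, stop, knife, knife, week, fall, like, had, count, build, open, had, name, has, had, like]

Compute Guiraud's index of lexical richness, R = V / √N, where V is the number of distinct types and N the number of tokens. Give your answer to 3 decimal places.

2.800

N = 25, V = 14.
√N = 5.000000
R = 14 / 5.000000 = 2.800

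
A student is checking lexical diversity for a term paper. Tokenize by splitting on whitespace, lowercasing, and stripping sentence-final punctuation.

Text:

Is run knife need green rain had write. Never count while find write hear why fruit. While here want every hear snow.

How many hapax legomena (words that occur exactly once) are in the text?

Frequencies: write:2, while:2, hear:2, is:1, run:1, knife:1, need:1, green:1, rain:1, had:1, never:1, count:1, find:1, why:1, fruit:1, here:1, want:1, every:1, snow:1
Hapax (freq=1): count, every, find, fruit, green, had, here, is, knife, need, never, rain, run, snow, want, why

16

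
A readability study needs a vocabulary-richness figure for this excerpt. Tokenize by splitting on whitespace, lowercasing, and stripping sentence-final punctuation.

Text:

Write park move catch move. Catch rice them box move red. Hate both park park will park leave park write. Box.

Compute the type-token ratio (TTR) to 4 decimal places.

N = 21 tokens, V = 12 types.
TTR = V / N = 12 / 21 = 0.5714

0.5714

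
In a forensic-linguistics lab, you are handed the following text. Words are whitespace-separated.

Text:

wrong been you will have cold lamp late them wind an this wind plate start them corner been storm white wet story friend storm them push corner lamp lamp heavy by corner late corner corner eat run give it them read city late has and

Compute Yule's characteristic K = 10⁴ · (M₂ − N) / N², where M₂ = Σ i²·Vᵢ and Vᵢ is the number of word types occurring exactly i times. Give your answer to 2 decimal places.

246.91

Frequencies: corner:5, them:4, lamp:3, late:3, been:2, wind:2, storm:2, wrong:1, you:1, will:1, have:1, cold:1, an:1, this:1, plate:1, start:1, white:1, wet:1, story:1, friend:1, … (11 more, each freq 1)
N = 45. Frequency spectrum: V_1=24, V_2=3, V_3=2, V_4=1, V_5=1
M₂ = 1²·24 + 2²·3 + 3²·2 + 4²·1 + 5²·1 = 95
K = 10000 × (95 − 45) / 45² = 246.91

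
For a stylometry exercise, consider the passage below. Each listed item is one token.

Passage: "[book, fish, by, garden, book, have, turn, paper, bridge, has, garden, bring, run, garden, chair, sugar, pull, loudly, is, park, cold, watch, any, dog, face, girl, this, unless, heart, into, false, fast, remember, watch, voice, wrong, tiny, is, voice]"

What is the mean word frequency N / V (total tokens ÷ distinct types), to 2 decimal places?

N = 39 tokens, V = 33 types.
Mean frequency = N / V = 39 / 33 = 1.18

1.18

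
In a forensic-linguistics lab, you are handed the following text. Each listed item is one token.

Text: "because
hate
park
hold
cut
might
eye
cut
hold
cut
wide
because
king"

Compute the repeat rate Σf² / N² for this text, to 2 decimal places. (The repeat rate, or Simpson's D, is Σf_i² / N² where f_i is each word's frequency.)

0.14

Frequencies: cut:3, because:2, hold:2, hate:1, park:1, might:1, eye:1, wide:1, king:1
Σf² = 23; N² = 169
Repeat rate = 23 / 169 = 0.14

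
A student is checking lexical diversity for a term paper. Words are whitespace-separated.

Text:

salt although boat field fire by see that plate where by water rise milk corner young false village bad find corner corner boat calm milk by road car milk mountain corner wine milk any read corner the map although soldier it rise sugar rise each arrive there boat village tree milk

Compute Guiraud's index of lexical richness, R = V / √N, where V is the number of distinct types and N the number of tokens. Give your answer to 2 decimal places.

N = 51, V = 35.
√N = 7.141428
R = 35 / 7.141428 = 4.90

4.90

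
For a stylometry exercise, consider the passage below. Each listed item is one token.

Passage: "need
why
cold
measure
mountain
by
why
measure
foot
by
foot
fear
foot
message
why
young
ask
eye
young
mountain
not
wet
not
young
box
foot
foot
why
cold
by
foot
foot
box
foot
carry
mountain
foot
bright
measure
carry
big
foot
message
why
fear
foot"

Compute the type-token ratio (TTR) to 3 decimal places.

0.391

N = 46 tokens, V = 18 types.
TTR = V / N = 18 / 46 = 0.391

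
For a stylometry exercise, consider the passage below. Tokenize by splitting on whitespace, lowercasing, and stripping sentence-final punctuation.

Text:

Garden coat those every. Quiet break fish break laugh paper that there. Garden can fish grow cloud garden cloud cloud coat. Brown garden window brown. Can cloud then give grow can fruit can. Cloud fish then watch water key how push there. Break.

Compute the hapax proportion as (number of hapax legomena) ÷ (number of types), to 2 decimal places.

0.58

Frequencies: cloud:5, garden:4, can:4, break:3, fish:3, coat:2, there:2, grow:2, brown:2, then:2, those:1, every:1, quiet:1, laugh:1, paper:1, that:1, window:1, give:1, fruit:1, watch:1, … (4 more, each freq 1)
Hapax count = 14; type count = 24.
Ratio = 14 / 24 = 0.58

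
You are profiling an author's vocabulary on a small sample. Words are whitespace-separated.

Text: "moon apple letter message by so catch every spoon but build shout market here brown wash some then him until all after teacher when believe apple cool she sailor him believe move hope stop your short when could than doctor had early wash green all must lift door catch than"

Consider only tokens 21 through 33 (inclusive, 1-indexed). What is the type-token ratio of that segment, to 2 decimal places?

Segment tokens 21–33: all, after, teacher, when, believe, apple, cool, she, sailor, him, believe, move, hope
Segment N = 13, segment V = 12.
TTR = 12 / 13 = 0.92

0.92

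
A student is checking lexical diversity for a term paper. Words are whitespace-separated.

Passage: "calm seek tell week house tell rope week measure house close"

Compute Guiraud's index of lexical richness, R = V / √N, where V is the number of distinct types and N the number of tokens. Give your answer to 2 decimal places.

2.41

N = 11, V = 8.
√N = 3.316625
R = 8 / 3.316625 = 2.41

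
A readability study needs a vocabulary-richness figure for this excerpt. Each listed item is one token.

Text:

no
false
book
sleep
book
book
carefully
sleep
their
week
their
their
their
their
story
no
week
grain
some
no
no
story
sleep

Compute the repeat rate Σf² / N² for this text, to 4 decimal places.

Frequencies: their:5, no:4, book:3, sleep:3, week:2, story:2, false:1, carefully:1, grain:1, some:1
Σf² = 71; N² = 529
Repeat rate = 71 / 529 = 0.1342

0.1342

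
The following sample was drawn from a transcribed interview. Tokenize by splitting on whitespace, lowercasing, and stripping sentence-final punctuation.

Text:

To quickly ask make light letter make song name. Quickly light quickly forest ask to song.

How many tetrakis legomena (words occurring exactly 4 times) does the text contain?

0

Frequencies: quickly:3, to:2, ask:2, make:2, light:2, song:2, letter:1, name:1, forest:1
Words with frequency 4: (none)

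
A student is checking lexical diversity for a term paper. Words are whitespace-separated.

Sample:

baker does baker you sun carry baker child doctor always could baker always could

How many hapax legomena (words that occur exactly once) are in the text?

Frequencies: baker:4, always:2, could:2, does:1, you:1, sun:1, carry:1, child:1, doctor:1
Hapax (freq=1): carry, child, doctor, does, sun, you

6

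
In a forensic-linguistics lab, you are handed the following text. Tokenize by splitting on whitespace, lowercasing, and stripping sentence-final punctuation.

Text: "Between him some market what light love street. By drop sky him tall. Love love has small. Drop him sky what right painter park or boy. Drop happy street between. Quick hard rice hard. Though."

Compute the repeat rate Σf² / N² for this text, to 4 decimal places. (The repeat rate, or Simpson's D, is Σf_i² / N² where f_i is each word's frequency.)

0.0514

Frequencies: him:3, love:3, drop:3, between:2, what:2, street:2, sky:2, hard:2, some:1, market:1, light:1, by:1, tall:1, has:1, small:1, right:1, painter:1, park:1, or:1, boy:1, … (4 more, each freq 1)
Σf² = 63; N² = 1225
Repeat rate = 63 / 1225 = 0.0514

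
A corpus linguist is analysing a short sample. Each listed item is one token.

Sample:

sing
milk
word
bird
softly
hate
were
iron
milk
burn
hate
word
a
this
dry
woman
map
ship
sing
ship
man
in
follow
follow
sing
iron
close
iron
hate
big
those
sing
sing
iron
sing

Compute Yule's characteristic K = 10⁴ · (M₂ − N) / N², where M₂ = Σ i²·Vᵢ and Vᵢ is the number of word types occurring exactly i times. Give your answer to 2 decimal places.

457.14

Frequencies: sing:6, iron:4, hate:3, milk:2, word:2, ship:2, follow:2, bird:1, softly:1, were:1, burn:1, a:1, this:1, dry:1, woman:1, map:1, man:1, in:1, close:1, big:1, … (1 more, each freq 1)
N = 35. Frequency spectrum: V_1=14, V_2=4, V_3=1, V_4=1, V_6=1
M₂ = 1²·14 + 2²·4 + 3²·1 + 4²·1 + 6²·1 = 91
K = 10000 × (91 − 35) / 35² = 457.14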